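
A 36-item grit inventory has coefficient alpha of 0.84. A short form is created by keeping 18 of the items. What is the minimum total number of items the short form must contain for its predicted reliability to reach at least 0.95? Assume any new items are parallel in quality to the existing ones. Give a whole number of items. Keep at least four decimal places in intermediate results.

Short-form reliability: n = 18/36 = 0.5000; r_18 = n·r/(1+(n−1)r) ≈ 0.7241
Length factor from the short form to reach 0.95: n' = 0.95(1 − 0.7241) / [0.7241(1 − 0.95)] ≈ 7.2395
Items = 7.2395 × 18 ≈ 130.31 → 131

131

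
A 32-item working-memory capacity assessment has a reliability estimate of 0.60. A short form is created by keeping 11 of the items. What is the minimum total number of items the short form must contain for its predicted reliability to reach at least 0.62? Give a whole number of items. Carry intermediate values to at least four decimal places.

Short-form reliability: n = 11/32 = 0.3438; r_11 = n·r/(1+(n−1)r) ≈ 0.3402
Then solve for n' with r_old = 0.3402, r_target = 0.62: n' = 0.62(1 − 0.3402)/[0.3402(1 − 0.62)] = 3.1644
Total items = 3.1644 × 11 = 34.81, rounded up to 35.

35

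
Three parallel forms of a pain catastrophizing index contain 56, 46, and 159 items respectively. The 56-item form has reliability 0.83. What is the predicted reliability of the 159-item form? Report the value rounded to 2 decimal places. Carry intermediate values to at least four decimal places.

The 46-item form is not needed; work directly from the 56-item form with n = 159/56 = 2.8393.
r_{159} = n·r / (1 + (n − 1)·r) = 2.3566 / 2.5266 ≈ 0.9327

0.93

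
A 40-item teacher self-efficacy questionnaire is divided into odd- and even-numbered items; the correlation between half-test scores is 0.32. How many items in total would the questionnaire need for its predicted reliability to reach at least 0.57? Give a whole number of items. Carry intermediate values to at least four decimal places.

Corrected full-test reliability: r_full = 2 × 0.32 / (1 + 0.32) ≈ 0.4848
n = r_tgt(1 − r_full) / [r_full(1 − r_tgt)] = 0.57 × 0.5152 / (0.4848 × 0.43) ≈ 1.4087
Items = 1.4087 × 40 ≈ 56.35 → 57

57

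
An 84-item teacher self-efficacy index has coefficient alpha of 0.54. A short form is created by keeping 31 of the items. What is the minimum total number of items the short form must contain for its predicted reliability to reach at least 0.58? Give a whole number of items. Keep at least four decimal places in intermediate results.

99

First, r for the 31-item form: n = 31/84 = 0.3690, so r_31 = 0.3690·0.54/(1 + (0.3690 − 1)·0.54) = 0.3022
Length factor from the short form to reach 0.58: n' = 0.58(1 − 0.3022) / [0.3022(1 − 0.58)] ≈ 3.1887
Items = 3.1887 × 31 ≈ 98.85 → 99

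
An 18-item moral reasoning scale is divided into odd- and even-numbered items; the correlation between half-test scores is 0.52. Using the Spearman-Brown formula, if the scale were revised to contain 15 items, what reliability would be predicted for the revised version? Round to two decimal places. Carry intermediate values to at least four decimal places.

0.64

Spearman-Brown correction (n = 2): r_full = 2·0.52/(1 + 0.52) = 0.6842
Then adjust to 15 items: n = 15/18 = 0.8333
r_new = n·r_full / (1 + (n − 1)·r_full) = 0.5701 / 0.8859 ≈ 0.6435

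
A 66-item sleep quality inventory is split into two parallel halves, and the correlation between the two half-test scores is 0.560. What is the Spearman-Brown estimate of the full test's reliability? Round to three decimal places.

0.718

r_full = 2(0.560) / (1 + 0.560)
r_full = 1.1200 / 1.5600 ≈ 0.7179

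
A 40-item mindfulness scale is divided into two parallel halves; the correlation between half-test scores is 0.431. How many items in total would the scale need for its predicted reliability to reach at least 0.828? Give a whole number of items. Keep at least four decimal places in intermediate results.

128

r_full = 2(0.431)/(1 + 0.431) = 0.6024
Solve Spearman-Brown for n: n = 0.828(1 − 0.6024) / [0.6024(1 − 0.828)] = 3.1773
Items = 3.1773 × 40 ≈ 127.09 → 128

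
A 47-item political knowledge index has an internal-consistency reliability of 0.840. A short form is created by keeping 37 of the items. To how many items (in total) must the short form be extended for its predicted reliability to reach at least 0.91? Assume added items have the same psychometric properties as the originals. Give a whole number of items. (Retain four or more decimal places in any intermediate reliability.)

91

First, r for the 37-item form: n = 37/47 = 0.7872, so r_37 = 0.7872·0.840/(1 + (0.7872 − 1)·0.840) = 0.8052
Then solve for n' with r_old = 0.8052, r_target = 0.91: n' = 0.91(1 − 0.8052)/[0.8052(1 − 0.91)] = 2.4462
Items = 2.4462 × 37 ≈ 90.51 → 91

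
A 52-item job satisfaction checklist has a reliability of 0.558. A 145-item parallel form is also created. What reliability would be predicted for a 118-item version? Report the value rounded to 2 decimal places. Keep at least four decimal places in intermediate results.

0.74

Only the ratio of lengths matters: n = 118/52 = 2.2692
r_{118} = n·r / (1 + (n − 1)·r) = 1.2662 / 1.7082 ≈ 0.7412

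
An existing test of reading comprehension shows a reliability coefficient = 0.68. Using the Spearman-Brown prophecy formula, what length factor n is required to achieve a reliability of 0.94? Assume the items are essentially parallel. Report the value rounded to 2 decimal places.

7.37

Invert Spearman-Brown to solve for n:
n = r_target (1 − r_old) / [ r_old (1 − r_target) ]
n = 0.94(1 − 0.68) / [0.68(1 − 0.94)]
n = 0.3008 / 0.0408 ≈ 7.3725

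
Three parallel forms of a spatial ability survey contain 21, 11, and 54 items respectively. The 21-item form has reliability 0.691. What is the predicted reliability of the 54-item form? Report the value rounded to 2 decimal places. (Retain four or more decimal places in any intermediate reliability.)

0.85

Only the ratio of lengths matters: n = 54/21 = 2.5714
r_{54} = n·r / (1 + (n − 1)·r) = 1.7768 / 2.0858 ≈ 0.8519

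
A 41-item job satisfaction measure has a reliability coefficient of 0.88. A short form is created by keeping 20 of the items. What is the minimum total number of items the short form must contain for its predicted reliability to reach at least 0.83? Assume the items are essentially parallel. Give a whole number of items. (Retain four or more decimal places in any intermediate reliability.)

First, r for the 20-item form: n = 20/41 = 0.4878, so r_20 = 0.4878·0.88/(1 + (0.4878 − 1)·0.88) = 0.7815
Then solve for n' with r_old = 0.7815, r_target = 0.83: n' = 0.83(1 − 0.7815)/[0.7815(1 − 0.83)] = 1.3651
Items = 1.3651 × 20 ≈ 27.30 → 28

28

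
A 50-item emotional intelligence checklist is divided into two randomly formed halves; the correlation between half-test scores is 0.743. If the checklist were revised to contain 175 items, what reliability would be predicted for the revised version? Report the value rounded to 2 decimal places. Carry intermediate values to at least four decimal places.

Spearman-Brown correction (n = 2): r_full = 2·0.743/(1 + 0.743) = 0.8526
Length factor from 50 to 175 items: n = 175/50 = 3.5000
r_new = n·r_full / (1 + (n − 1)·r_full) = 2.9841 / 3.1315 ≈ 0.9529

0.95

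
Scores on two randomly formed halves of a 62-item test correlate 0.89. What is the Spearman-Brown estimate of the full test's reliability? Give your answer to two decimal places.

Each half is half the length of the full test, so the full test is n = 2 times a half.
r_full = 2r_hh / (1 + r_hh) = 2 × 0.89 / (1 + 0.89)
r_full = 1.7800 / 1.8900 ≈ 0.9418

0.94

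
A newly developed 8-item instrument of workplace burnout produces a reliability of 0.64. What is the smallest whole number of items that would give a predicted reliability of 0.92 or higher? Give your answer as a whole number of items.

52

Rearranging the Spearman-Brown formula for n,
n = r*(1 − r) / [ r (1 − r*) ]
n = 0.92(1 − 0.64) / [0.64(1 − 0.92)]
  = 0.3312 / 0.0512 = 6.4688
6.4688 × 8 = 51.75 → 52 items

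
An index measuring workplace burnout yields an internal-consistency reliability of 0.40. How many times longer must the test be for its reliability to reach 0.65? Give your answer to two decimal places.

2.79

n = 0.65(1 − 0.40) / [0.40(1 − 0.65)]
n = 0.3900 / 0.1400 ≈ 2.7857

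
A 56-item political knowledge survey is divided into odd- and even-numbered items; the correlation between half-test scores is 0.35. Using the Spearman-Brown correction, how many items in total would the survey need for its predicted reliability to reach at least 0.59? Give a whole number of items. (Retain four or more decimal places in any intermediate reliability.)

r_full = 2(0.35)/(1 + 0.35) = 0.5185
Solve Spearman-Brown for n: n = 0.59(1 − 0.5185) / [0.5185(1 − 0.59)] = 1.3363
Required items = 1.3363 × 56 = 74.83, so 75 items.

75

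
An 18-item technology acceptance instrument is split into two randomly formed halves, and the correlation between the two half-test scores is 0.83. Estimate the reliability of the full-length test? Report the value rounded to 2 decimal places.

Each half is half the length of the full test, so the full test is n = 2 times a half.
r_full = 2(0.83) / (1 + 0.83)
r_full = 1.6600 / 1.8300 ≈ 0.9071

0.91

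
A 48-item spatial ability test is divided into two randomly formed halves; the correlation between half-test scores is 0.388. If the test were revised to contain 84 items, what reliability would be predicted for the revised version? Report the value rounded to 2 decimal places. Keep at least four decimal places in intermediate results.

0.69

First correct the split-half correlation to full-test reliability: r_full = 2 × 0.388 / (1 + 0.388) ≈ 0.5591
Length factor from 48 to 84 items: n = 84/48 = 1.7500
r_new = n·r_full / (1 + (n − 1)·r_full) = 0.9784 / 1.4193 ≈ 0.6894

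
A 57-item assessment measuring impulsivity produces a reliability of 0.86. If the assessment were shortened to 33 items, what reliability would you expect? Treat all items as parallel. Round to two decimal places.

0.78

Length ratio n = 33/57 = 0.5789
By Spearman-Brown, r_new = n r / (1 + (n − 1) r).
r_new = 0.5789·0.86 / [1 + (0.5789 − 1)·0.86]
     = 0.4979 / 0.6379 = 0.7805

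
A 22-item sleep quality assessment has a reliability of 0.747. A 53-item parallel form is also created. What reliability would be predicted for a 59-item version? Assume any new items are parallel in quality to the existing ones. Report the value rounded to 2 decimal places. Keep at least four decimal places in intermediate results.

0.89

The 53-item form is not needed; work directly from the 22-item form with n = 59/22 = 2.6818.
r_{59} = n·r / (1 + (n − 1)·r) = 2.0033 / 2.2563 ≈ 0.8879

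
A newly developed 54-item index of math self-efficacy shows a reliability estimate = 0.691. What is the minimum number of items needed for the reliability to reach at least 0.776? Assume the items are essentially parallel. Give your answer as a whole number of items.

84

n = 0.776 × (1 − 0.691) / [ 0.691 × (1 − 0.776) ]
n = 0.239784 / 0.154784 ≈ 1.5492
Items needed = n × 54 = 1.5492 × 54 ≈ 83.66 → round up to 84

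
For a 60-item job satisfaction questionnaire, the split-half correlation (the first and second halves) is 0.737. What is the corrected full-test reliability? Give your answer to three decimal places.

r_full = 2(0.737) / (1 + 0.737)
       = 1.4740 / 1.7370 = 0.8486

0.849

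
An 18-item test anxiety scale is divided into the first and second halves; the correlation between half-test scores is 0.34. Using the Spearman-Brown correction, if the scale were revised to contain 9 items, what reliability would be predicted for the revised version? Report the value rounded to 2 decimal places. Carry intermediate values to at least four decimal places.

Full-test reliability from the split-half r: r_full = 2(0.34)/(1 + 0.34) = 0.5075
Length factor from 18 to 9 items: n = 9/18 = 0.5000
r_new = n·r_full / (1 + (n − 1)·r_full) = 0.2537 / 0.7463 ≈ 0.3399

0.34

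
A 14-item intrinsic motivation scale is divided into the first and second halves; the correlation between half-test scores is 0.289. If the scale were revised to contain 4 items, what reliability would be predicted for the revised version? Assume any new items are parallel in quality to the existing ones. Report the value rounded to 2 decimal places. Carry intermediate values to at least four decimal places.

0.19

Full-test reliability from the split-half r: r_full = 2(0.289)/(1 + 0.289) = 0.4484
Then adjust to 4 items: n = 4/14 = 0.2857
r_new = n·r_full / (1 + (n − 1)·r_full) = 0.1281 / 0.6797 ≈ 0.1885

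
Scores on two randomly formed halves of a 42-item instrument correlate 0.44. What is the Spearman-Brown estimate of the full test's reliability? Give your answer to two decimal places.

r_full = 2(0.44) / (1 + 0.44)
r_full = 0.8800 / 1.4400 ≈ 0.6111

0.61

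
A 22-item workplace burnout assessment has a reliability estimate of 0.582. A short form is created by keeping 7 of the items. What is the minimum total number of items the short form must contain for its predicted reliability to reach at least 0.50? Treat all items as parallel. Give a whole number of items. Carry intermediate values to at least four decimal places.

16

Short-form reliability: n = 7/22 = 0.3182; r_7 = n·r/(1+(n−1)r) ≈ 0.3070
Then solve for n' with r_old = 0.3070, r_target = 0.50: n' = 0.50(1 − 0.3070)/[0.3070(1 − 0.50)] = 2.2573
Items = 2.2573 × 7 ≈ 15.80 → 16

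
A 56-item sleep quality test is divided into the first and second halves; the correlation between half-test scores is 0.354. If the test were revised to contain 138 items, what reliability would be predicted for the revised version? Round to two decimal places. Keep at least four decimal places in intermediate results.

0.73

First correct the split-half correlation to full-test reliability: r_full = 2 × 0.354 / (1 + 0.354) ≈ 0.5229
Then adjust to 138 items: n = 138/56 = 2.4643
r_new = n·r_full / (1 + (n − 1)·r_full) = 1.2886 / 1.7657 ≈ 0.7298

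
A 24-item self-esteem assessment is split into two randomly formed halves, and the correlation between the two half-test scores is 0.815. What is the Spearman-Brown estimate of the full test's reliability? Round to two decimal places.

The full test is twice the length of either half (n = 2).
r_full = 2r_hh / (1 + r_hh) = 2 × 0.815 / (1 + 0.815)
r_full = 1.6300 / 1.8150 ≈ 0.8981

0.90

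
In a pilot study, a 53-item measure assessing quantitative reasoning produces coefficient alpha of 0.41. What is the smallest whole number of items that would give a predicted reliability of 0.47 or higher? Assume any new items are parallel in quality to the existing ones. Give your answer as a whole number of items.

n = [0.47 × 0.59] / [0.41 × 0.53]
  = 0.2773 / 0.2173 = 1.2761
Items needed = n × 53 = 1.2761 × 53 ≈ 67.63 → round up to 68

68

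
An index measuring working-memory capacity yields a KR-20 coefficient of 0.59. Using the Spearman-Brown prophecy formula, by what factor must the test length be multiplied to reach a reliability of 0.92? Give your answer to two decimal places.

7.99

n = 0.92(1 − 0.59) / [0.59(1 − 0.92)]
  = 0.3772 / 0.0472 = 7.9915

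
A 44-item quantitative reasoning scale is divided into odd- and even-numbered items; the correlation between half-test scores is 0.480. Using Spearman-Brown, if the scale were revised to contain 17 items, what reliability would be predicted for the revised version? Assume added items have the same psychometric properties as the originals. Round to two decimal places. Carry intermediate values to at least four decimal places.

Full-test reliability from the split-half r: r_full = 2(0.480)/(1 + 0.480) = 0.6486
Then adjust to 17 items: n = 17/44 = 0.3864
r_new = n·r_full / (1 + (n − 1)·r_full) = 0.2506 / 0.6020 ≈ 0.4163

0.42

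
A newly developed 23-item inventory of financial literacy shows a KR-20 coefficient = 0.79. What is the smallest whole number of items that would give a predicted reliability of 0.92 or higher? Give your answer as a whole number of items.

71

Spearman-Brown solved for the length factor n:
n = r*(1 − r) / [ r (1 − r*) ]
n = [0.92 × 0.21] / [0.79 × 0.08]
n = 0.1932 / 0.0632 ≈ 3.0570
3.0570 × 23 = 70.31 → 71 items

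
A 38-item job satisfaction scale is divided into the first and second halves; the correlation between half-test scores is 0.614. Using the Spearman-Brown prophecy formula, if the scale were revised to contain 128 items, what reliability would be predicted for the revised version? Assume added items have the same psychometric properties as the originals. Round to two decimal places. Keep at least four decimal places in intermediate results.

0.91

Spearman-Brown correction (n = 2): r_full = 2·0.614/(1 + 0.614) = 0.7608
Length factor from 38 to 128 items: n = 128/38 = 3.3684
r_new = n·r_full / (1 + (n − 1)·r_full) = 2.5627 / 2.8019 ≈ 0.9146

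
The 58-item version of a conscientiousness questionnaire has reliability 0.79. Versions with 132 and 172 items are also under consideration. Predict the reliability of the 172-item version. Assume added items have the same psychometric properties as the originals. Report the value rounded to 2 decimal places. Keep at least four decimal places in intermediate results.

The 132-item form is not needed; work directly from the 58-item form with n = 172/58 = 2.9655.
r_{172} = n·r / (1 + (n − 1)·r) = 2.3427 / 2.5527 ≈ 0.9177

0.92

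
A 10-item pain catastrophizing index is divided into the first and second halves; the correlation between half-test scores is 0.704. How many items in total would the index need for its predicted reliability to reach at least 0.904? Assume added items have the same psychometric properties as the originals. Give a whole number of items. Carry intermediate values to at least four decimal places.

20

Corrected full-test reliability: r_full = 2 × 0.704 / (1 + 0.704) ≈ 0.8263
n = r_tgt(1 − r_full) / [r_full(1 − r_tgt)] = 0.904 × 0.1737 / (0.8263 × 0.096) ≈ 1.9795
Items = 1.9795 × 10 ≈ 19.80 → 20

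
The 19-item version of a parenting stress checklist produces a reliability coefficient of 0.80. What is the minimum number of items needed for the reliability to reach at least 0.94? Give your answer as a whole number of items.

75

Rearranging the Spearman-Brown formula for n,
n = r_target (1 − r_old) / [ r_old (1 − r_target) ]
n = 0.94(1 − 0.80) / [0.80(1 − 0.94)]
  = 0.1880 / 0.0480 = 3.9167
3.9167 × 19 = 74.42 → 75 items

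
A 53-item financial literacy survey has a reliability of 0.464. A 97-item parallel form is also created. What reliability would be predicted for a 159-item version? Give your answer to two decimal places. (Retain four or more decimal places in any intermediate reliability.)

The 97-item form is not needed; work directly from the 53-item form with n = 159/53 = 3.0000.
r_{159} = n·r / (1 + (n − 1)·r) = 1.3920 / 1.9280 ≈ 0.7220

0.72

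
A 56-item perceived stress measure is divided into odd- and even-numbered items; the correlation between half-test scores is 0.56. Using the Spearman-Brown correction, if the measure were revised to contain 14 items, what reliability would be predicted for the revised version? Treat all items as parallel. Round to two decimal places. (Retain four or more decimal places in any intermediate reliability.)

Spearman-Brown correction (n = 2): r_full = 2·0.56/(1 + 0.56) = 0.7179
Then adjust to 14 items: n = 14/56 = 0.2500
r_new = n·r_full / (1 + (n − 1)·r_full) = 0.1795 / 0.4616 ≈ 0.3889

0.39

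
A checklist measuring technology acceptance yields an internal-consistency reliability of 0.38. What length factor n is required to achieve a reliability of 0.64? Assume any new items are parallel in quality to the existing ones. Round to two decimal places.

2.90

Invert Spearman-Brown to solve for n:
n = r*(1 − r) / [ r (1 − r*) ]
n = [0.64 × 0.62] / [0.38 × 0.36]
n = 0.3968 / 0.1368 ≈ 2.9006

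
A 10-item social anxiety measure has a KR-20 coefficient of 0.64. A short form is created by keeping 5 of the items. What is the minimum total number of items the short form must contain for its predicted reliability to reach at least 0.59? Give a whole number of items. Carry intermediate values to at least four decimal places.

Short-form reliability: n = 5/10 = 0.5000; r_5 = n·r/(1+(n−1)r) ≈ 0.4706
Length factor from the short form to reach 0.59: n' = 0.59(1 − 0.4706) / [0.4706(1 − 0.59)] ≈ 1.6188
Total items = 1.6188 × 5 = 8.09, rounded up to 9.

9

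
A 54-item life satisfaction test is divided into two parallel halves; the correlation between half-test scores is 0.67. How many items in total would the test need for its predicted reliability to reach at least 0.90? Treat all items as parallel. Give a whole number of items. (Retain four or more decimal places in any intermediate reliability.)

120

r_full = 2(0.67)/(1 + 0.67) = 0.8024
Solve Spearman-Brown for n: n = 0.90(1 − 0.8024) / [0.8024(1 − 0.90)] = 2.2164
Required items = 2.2164 × 54 = 119.69, so 120 items.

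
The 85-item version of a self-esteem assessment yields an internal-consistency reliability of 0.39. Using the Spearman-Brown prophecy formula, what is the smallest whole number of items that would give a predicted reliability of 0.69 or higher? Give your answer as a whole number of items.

296

n = [0.69 × 0.61] / [0.39 × 0.31]
  = 0.4209 / 0.1209 = 3.4814
So the test needs 3.4814 × 85 ≈ 295.92 items; rounding up, 296.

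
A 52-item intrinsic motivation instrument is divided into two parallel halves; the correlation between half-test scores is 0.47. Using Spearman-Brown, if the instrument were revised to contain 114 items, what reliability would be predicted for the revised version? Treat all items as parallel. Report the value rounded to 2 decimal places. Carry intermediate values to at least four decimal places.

First correct the split-half correlation to full-test reliability: r_full = 2 × 0.47 / (1 + 0.47) ≈ 0.6395
Then adjust to 114 items: n = 114/52 = 2.1923
r_new = n·r_full / (1 + (n − 1)·r_full) = 1.4020 / 1.7625 ≈ 0.7955

0.80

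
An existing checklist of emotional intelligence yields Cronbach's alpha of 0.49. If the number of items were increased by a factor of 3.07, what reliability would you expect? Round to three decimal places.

0.747

r_new = (3.07 × 0.49) / (1 + (3.07 − 1) × 0.49)
     = 1.5043 / 2.0143 = 0.7468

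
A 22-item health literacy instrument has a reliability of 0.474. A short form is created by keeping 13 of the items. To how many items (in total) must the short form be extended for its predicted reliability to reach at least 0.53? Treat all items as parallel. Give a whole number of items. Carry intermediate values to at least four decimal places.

28

Short-form reliability: n = 13/22 = 0.5909; r_13 = n·r/(1+(n−1)r) ≈ 0.3475
Length factor from the short form to reach 0.53: n' = 0.53(1 − 0.3475) / [0.3475(1 − 0.53)] ≈ 2.1174
Items = 2.1174 × 13 ≈ 27.53 → 28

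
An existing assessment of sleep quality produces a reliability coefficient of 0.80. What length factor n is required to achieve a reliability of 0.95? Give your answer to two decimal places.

n = [0.95 × 0.20] / [0.80 × 0.05]
  = 0.1900 / 0.0400 = 4.7500

4.75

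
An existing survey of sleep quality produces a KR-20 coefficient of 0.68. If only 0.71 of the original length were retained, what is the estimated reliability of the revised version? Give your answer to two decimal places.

r_new = 0.71·0.68 / [1 + (0.71 − 1)·0.68]
r_new = 0.4828 / 0.8028 ≈ 0.6014

0.60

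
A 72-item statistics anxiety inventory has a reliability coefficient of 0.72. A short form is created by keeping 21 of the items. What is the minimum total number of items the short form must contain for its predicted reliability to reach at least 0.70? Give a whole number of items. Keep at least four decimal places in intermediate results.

66

First, r for the 21-item form: n = 21/72 = 0.2917, so r_21 = 0.2917·0.72/(1 + (0.2917 − 1)·0.72) = 0.4286
Length factor from the short form to reach 0.70: n' = 0.70(1 − 0.4286) / [0.4286(1 − 0.70)] ≈ 3.1107
Total items = 3.1107 × 21 = 65.32, rounded up to 66.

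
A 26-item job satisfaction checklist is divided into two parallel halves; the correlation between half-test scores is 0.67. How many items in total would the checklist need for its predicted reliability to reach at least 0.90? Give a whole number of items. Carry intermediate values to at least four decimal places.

r_full = 2(0.67)/(1 + 0.67) = 0.8024
n = r_tgt(1 − r_full) / [r_full(1 − r_tgt)] = 0.90 × 0.1976 / (0.8024 × 0.10) ≈ 2.2164
Required items = 2.2164 × 26 = 57.63, so 58 items.

58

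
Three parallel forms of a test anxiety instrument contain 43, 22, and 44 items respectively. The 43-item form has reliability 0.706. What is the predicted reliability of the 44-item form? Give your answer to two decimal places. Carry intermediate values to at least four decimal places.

0.71

Only the ratio of lengths matters: n = 44/43 = 1.0233
r_{44} = n·r / (1 + (n − 1)·r) = 0.7224 / 1.0164 ≈ 0.7107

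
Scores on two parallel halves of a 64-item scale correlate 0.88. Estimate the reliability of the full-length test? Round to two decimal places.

Apply the Spearman-Brown correction with n = 2:
r_full = 2(0.88) / (1 + 0.88)
r_full = 1.7600 / 1.8800 ≈ 0.9362

0.94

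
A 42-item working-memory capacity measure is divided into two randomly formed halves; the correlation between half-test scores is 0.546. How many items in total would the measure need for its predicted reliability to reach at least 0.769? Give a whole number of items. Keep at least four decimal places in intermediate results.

59

r_full = 2(0.546)/(1 + 0.546) = 0.7063
Solve Spearman-Brown for n: n = 0.769(1 − 0.7063) / [0.7063(1 − 0.769)] = 1.3843
Items = 1.3843 × 42 ≈ 58.14 → 59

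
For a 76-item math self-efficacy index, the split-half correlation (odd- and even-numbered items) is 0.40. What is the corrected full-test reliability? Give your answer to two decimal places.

Apply the Spearman-Brown correction with n = 2:
r_full = 2(0.40) / (1 + 0.40)
       = 0.8000 / 1.4000 = 0.5714

0.57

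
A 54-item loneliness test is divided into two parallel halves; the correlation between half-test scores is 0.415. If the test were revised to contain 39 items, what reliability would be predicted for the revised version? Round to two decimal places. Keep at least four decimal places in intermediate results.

Full-test reliability from the split-half r: r_full = 2(0.415)/(1 + 0.415) = 0.5866
Then adjust to 39 items: n = 39/54 = 0.7222
r_new = n·r_full / (1 + (n − 1)·r_full) = 0.4236 / 0.8370 ≈ 0.5061

0.51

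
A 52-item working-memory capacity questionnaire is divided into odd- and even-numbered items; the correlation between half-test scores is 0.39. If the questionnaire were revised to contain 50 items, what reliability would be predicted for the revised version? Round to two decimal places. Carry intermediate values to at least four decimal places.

0.55

Full-test reliability from the split-half r: r_full = 2(0.39)/(1 + 0.39) = 0.5612
Length factor from 52 to 50 items: n = 50/52 = 0.9615
r_new = n·r_full / (1 + (n − 1)·r_full) = 0.5396 / 0.9784 ≈ 0.5515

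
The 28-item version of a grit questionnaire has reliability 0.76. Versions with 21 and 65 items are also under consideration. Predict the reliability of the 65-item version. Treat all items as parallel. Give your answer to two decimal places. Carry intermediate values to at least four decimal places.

0.88

Only the ratio of lengths matters: n = 65/28 = 2.3214
r_{65} = n·r / (1 + (n − 1)·r) = 1.7643 / 2.0043 ≈ 0.8803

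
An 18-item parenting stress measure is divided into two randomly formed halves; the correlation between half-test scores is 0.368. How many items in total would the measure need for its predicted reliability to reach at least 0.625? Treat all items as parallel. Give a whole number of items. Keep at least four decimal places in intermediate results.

r_full = 2(0.368)/(1 + 0.368) = 0.5380
Solve Spearman-Brown for n: n = 0.625(1 − 0.5380) / [0.5380(1 − 0.625)] = 1.4312
Items = 1.4312 × 18 ≈ 25.76 → 26

26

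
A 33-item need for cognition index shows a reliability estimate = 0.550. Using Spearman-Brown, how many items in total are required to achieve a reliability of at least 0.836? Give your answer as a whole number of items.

Rearranging the Spearman-Brown formula for n,
n = r*(1 − r) / [ r (1 − r*) ]
n = 0.836(1 − 0.550) / [0.550(1 − 0.836)]
  = 0.376200 / 0.090200 = 4.1707
So the test needs 4.1707 × 33 ≈ 137.63 items; rounding up, 138.

138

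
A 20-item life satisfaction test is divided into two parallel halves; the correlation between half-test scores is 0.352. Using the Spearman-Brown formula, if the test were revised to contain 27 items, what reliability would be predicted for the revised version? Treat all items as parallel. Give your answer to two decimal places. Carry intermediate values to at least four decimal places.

0.59

First correct the split-half correlation to full-test reliability: r_full = 2 × 0.352 / (1 + 0.352) ≈ 0.5207
Length factor from 20 to 27 items: n = 27/20 = 1.3500
r_new = n·r_full / (1 + (n − 1)·r_full) = 0.7029 / 1.1822 ≈ 0.5946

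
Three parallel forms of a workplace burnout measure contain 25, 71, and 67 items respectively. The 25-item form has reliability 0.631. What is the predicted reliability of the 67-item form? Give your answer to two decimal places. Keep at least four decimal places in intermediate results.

0.82

Only the ratio of lengths matters: n = 67/25 = 2.6800
r_{67} = n·r / (1 + (n − 1)·r) = 1.6911 / 2.0601 ≈ 0.8209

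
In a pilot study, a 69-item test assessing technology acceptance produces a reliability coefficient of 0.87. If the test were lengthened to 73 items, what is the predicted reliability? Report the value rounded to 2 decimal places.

0.88

n = 73/69 = 1.058
r_new = (1.058 × 0.87) / (1 + (1.058 − 1) × 0.87)
     = 0.9205 / 1.0505 = 0.8762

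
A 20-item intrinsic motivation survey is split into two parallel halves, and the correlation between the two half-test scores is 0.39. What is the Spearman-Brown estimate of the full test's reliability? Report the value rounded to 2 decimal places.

0.56

Apply the Spearman-Brown correction with n = 2:
r_full = 2(0.39) / (1 + 0.39)
r_full = 0.7800 / 1.3900 ≈ 0.5612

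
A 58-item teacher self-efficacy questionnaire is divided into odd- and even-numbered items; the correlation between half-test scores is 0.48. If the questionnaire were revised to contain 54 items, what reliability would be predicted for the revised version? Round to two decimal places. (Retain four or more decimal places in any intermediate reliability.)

0.63

First correct the split-half correlation to full-test reliability: r_full = 2 × 0.48 / (1 + 0.48) ≈ 0.6486
Length factor from 58 to 54 items: n = 54/58 = 0.9310
r_new = n·r_full / (1 + (n − 1)·r_full) = 0.6038 / 0.9552 ≈ 0.6321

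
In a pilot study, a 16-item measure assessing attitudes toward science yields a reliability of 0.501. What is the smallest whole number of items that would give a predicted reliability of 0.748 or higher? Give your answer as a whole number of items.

n = 0.748 × (1 − 0.501) / [ 0.501 × (1 − 0.748) ]
  = 0.373252 / 0.126252 = 2.9564
Items needed = n × 16 = 2.9564 × 16 ≈ 47.30 → round up to 48

48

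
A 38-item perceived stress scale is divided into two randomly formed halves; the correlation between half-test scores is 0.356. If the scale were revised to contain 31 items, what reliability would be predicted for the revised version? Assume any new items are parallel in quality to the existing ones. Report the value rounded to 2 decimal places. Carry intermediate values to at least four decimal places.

0.47

Full-test reliability from the split-half r: r_full = 2(0.356)/(1 + 0.356) = 0.5251
Then adjust to 31 items: n = 31/38 = 0.8158
r_new = n·r_full / (1 + (n − 1)·r_full) = 0.4284 / 0.9033 ≈ 0.4743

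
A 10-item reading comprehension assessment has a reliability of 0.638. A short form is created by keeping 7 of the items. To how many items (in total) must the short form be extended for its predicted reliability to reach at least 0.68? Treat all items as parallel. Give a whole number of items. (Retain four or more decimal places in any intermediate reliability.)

Short-form reliability: n = 7/10 = 0.7000; r_7 = n·r/(1+(n−1)r) ≈ 0.5523
Then solve for n' with r_old = 0.5523, r_target = 0.68: n' = 0.68(1 − 0.5523)/[0.5523(1 − 0.68)] = 1.7225
Total items = 1.7225 × 7 = 12.06, rounded up to 13.

13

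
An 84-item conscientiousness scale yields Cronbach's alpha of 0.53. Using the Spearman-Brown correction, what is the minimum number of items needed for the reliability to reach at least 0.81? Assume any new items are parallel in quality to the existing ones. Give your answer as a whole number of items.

318

Invert Spearman-Brown to solve for n:
n = r*(1 − r) / [ r (1 − r*) ]
n = [0.81 × 0.47] / [0.53 × 0.19]
n = 0.3807 / 0.1007 ≈ 3.7805
So the test needs 3.7805 × 84 ≈ 317.56 items; rounding up, 318.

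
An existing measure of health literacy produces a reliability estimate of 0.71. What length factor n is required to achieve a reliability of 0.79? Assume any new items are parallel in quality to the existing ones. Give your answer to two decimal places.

1.54

n = 0.79 × (1 − 0.71) / [ 0.71 × (1 − 0.79) ]
  = 0.2291 / 0.1491 = 1.5366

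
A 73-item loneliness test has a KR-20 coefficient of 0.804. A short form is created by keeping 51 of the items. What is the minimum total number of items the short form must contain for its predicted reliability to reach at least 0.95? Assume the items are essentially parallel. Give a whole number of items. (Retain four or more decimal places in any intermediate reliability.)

Short-form reliability: n = 51/73 = 0.6986; r_51 = n·r/(1+(n−1)r) ≈ 0.7413
Then solve for n' with r_old = 0.7413, r_target = 0.95: n' = 0.95(1 − 0.7413)/[0.7413(1 − 0.95)] = 6.6306
Items = 6.6306 × 51 ≈ 338.16 → 339

339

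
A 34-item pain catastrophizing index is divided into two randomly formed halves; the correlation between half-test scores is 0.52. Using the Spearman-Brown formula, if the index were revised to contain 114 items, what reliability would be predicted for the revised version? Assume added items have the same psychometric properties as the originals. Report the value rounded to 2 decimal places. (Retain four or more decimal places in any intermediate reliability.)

0.88

Full-test reliability from the split-half r: r_full = 2(0.52)/(1 + 0.52) = 0.6842
Then adjust to 114 items: n = 114/34 = 3.3529
r_new = n·r_full / (1 + (n − 1)·r_full) = 2.2941 / 2.6099 ≈ 0.8790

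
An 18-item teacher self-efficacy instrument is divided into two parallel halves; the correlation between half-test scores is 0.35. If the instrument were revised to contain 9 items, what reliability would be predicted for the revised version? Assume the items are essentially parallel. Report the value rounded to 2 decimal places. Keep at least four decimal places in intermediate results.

First correct the split-half correlation to full-test reliability: r_full = 2 × 0.35 / (1 + 0.35) ≈ 0.5185
Length factor from 18 to 9 items: n = 9/18 = 0.5000
r_new = n·r_full / (1 + (n − 1)·r_full) = 0.2592 / 0.7408 ≈ 0.3499

0.35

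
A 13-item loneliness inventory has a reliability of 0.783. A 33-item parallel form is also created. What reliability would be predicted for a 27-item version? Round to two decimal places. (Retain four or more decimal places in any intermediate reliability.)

0.88

The 33-item form is not needed; work directly from the 13-item form with n = 27/13 = 2.0769.
r_{27} = n·r / (1 + (n − 1)·r) = 1.6262 / 1.8432 ≈ 0.8823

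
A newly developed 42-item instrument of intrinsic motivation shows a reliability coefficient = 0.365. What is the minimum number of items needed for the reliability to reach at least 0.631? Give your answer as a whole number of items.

125

n = 0.631 × (1 − 0.365) / [ 0.365 × (1 − 0.631) ]
n = 0.400685 / 0.134685 ≈ 2.9750
So the test needs 2.9750 × 42 ≈ 124.95 items; rounding up, 125.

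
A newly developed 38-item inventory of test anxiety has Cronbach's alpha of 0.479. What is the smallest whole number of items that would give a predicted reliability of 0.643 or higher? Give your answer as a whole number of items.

Rearranging the Spearman-Brown formula for n,
n = r_target (1 − r_old) / [ r_old (1 − r_target) ]
n = 0.643 × (1 − 0.479) / [ 0.479 × (1 − 0.643) ]
  = 0.335003 / 0.171003 = 1.9590
1.9590 × 38 = 74.44 → 75 items

75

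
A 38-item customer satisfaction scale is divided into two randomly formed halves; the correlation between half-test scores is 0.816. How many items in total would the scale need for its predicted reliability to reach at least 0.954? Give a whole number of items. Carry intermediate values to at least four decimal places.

89

Corrected full-test reliability: r_full = 2 × 0.816 / (1 + 0.816) ≈ 0.8987
n = r_tgt(1 − r_full) / [r_full(1 − r_tgt)] = 0.954 × 0.1013 / (0.8987 × 0.046) ≈ 2.3377
Required items = 2.3377 × 38 = 88.83, so 89 items.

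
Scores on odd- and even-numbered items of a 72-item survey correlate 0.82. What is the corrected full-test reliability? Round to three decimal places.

r_full = 2r_hh / (1 + r_hh) = 2 × 0.82 / (1 + 0.82)
       = 1.6400 / 1.8200 = 0.9011

0.901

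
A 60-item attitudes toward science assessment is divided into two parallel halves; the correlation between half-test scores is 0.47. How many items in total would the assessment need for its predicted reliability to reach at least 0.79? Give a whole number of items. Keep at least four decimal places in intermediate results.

128

r_full = 2(0.47)/(1 + 0.47) = 0.6395
n = r_tgt(1 − r_full) / [r_full(1 − r_tgt)] = 0.79 × 0.3605 / (0.6395 × 0.21) ≈ 2.1207
Required items = 2.1207 × 60 = 127.24, so 128 items.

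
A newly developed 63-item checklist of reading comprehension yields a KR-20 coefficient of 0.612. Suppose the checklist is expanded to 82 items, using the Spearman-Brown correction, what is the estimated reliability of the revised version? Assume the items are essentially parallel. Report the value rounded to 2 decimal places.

0.67

n = 82/63 = 1.3016
r_new = 1.3016·0.612 / [1 + (1.3016 − 1)·0.612]
     = 0.7966 / 1.1846 = 0.6725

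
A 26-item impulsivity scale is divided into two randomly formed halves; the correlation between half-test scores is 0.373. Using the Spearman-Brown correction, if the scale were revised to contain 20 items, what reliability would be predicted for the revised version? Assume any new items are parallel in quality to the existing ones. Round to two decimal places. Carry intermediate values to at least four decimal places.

0.48

Spearman-Brown correction (n = 2): r_full = 2·0.373/(1 + 0.373) = 0.5433
Then adjust to 20 items: n = 20/26 = 0.7692
r_new = n·r_full / (1 + (n − 1)·r_full) = 0.4179 / 0.8746 ≈ 0.4778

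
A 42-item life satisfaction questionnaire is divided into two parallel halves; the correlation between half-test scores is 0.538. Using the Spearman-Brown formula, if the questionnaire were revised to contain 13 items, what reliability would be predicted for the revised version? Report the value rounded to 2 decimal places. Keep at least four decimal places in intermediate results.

First correct the split-half correlation to full-test reliability: r_full = 2 × 0.538 / (1 + 0.538) ≈ 0.6996
Length factor from 42 to 13 items: n = 13/42 = 0.3095
r_new = n·r_full / (1 + (n − 1)·r_full) = 0.2165 / 0.5169 ≈ 0.4188

0.42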